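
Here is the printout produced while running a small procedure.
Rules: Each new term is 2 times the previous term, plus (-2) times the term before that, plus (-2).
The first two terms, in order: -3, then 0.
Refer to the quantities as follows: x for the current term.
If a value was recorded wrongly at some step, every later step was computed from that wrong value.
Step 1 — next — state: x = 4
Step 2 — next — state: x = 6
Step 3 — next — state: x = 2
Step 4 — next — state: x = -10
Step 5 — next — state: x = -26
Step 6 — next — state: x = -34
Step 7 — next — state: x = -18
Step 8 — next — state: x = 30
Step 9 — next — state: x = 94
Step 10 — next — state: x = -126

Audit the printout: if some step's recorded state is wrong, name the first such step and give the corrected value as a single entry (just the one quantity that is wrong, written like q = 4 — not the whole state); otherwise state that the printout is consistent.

step 10, x = 126

Step 1: x = 2*(0) + (-2)*(-3) + (-2) = 4 — in agreement.
Step 2: x = 2*(4) + (-2)*(0) + (-2) = 6 — verified.
Step 3: x = 2*(6) + (-2)*(4) + (-2) = 2 — matches.
Step 4: x = 2*(2) + (-2)*(6) + (-2) = -10 — matches.
Step 5: x = 2*(-10) + (-2)*(2) + (-2) = -26 — matches.
Step 6: x = 2*(-26) + (-2)*(-10) + (-2) = -34 — in agreement.
Step 7: x = 2*(-34) + (-2)*(-26) + (-2) = -18 — same as recorded.
Step 8: x = 2*(-18) + (-2)*(-34) + (-2) = 30 — no discrepancy.
Step 9: x = 2*(30) + (-2)*(-18) + (-2) = 94 — same as recorded.
Step 10: x = 2*(94) + (-2)*(30) + (-2) = 126 — this is not what the printout shows.
The audit stops at step 10: the recorded entry is wrong and should be x = 126.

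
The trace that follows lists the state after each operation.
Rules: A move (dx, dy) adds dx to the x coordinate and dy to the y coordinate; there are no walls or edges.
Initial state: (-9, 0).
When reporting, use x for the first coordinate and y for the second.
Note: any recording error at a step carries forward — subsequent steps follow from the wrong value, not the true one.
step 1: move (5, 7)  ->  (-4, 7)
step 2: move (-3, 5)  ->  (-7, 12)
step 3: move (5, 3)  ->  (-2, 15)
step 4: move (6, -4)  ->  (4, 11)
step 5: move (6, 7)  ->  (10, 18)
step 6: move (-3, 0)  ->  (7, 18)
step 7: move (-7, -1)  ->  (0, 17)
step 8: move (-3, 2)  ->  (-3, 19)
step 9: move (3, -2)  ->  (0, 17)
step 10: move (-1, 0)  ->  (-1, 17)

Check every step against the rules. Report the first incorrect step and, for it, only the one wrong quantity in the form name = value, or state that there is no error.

Step 1: x = -9 + (5) = -4, y = 0 + (7) = 7 — verified.
Step 2: x = -4 + (-3) = -7, y = 7 + (5) = 12 — consistent with the trace.
Step 3: x = -7 + (5) = -2, y = 12 + (3) = 15 — matches.
Step 4: x = -2 + (6) = 4, y = 15 + (-4) = 11 — verified.
Step 5: x = 4 + (6) = 10, y = 11 + (7) = 18 — consistent with the trace.
Step 6: x = 10 + (-3) = 7, y = 18 + (0) = 18 — agrees with the trace.
Step 7: x = 7 + (-7) = 0, y = 18 + (-1) = 17 — checks out.
Step 8: x = 0 + (-3) = -3, y = 17 + (2) = 19 — exactly as logged.
Step 9: x = -3 + (3) = 0, y = 19 + (-2) = 17 — consistent with the trace.
Step 10: x = 0 + (-1) = -1, y = 17 + (0) = 17 — exactly as logged.
All steps check out; nothing to correct.

no error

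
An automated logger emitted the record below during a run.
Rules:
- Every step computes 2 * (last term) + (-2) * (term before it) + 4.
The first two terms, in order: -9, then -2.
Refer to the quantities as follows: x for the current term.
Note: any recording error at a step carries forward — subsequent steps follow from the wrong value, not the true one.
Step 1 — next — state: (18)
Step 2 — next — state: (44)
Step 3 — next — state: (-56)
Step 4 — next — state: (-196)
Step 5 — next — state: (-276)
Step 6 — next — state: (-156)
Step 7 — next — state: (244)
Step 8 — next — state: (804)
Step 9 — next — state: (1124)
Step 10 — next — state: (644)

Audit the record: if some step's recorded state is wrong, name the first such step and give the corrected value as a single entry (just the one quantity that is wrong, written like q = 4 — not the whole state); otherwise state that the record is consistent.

step 1: x = 2*(-2) + (-2)*(-9) + (4) = 18 -> no discrepancy
step 2: x = 2*(18) + (-2)*(-2) + (4) = 44 -> checks out
step 3: x = 2*(44) + (-2)*(18) + (4) = 56 -> the recorded entry deviates here
That makes step 3 the first incorrect line — x = 56 is what it should show.

step 3, x = 56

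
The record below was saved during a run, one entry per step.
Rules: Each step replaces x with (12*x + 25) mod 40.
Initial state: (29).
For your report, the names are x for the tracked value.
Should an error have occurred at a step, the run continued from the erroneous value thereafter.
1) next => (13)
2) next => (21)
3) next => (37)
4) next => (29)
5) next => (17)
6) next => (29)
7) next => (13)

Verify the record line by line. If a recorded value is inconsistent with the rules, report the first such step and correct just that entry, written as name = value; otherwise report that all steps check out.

Step 1: x = (12*29 + 25) mod 40 = 13 — confirmed correct.
Step 2: x = (12*13 + 25) mod 40 = 21 — in agreement.
Step 3: x = (12*21 + 25) mod 40 = 37 — agrees with the record.
Step 4: x = (12*37 + 25) mod 40 = 29 — in agreement.
Step 5: x = (12*29 + 25) mod 40 = 13 — the recorded entry deviates here.
Step 5 is the first one off; corrected, x = 13.

step 5, x = 13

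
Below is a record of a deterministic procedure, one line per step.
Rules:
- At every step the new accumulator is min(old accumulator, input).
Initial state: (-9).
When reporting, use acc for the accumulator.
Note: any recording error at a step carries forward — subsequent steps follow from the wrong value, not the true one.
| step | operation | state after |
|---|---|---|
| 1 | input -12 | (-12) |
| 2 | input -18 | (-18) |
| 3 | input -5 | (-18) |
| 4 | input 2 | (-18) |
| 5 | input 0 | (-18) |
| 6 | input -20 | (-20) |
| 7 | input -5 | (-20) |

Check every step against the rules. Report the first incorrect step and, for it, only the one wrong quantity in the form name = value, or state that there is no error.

no error

Step 1: acc = min(-9, -12) = -12 — confirmed correct.
Step 2: acc = min(-12, -18) = -18 — in agreement.
Step 3: acc = min(-18, -5) = -18 — consistent with the record.
Step 4: acc = min(-18, 2) = -18 — same as recorded.
Step 5: acc = min(-18, 0) = -18 — consistent with the record.
Step 6: acc = min(-18, -20) = -20 — matches.
Step 7: acc = min(-20, -5) = -20 — checks out.
All steps check out; nothing to correct.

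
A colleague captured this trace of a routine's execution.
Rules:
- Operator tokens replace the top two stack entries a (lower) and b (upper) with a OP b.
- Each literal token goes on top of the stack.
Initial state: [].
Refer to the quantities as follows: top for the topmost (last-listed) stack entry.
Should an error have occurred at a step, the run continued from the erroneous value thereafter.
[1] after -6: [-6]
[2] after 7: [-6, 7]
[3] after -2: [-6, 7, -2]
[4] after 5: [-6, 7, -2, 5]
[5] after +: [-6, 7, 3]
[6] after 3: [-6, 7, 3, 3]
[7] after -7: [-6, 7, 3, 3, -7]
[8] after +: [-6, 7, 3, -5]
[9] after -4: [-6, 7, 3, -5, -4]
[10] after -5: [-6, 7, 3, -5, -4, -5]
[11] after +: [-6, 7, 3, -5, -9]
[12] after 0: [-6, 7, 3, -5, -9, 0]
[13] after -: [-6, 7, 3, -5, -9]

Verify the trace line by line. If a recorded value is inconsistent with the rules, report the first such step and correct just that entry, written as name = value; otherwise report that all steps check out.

step 8, top = -4

1. push -6: top = -6 (consistent with the trace)
2. push 7: top = 7 (checks out)
3. push -2: top = -2 (no discrepancy)
4. push 5: top = 5 (consistent with the trace)
5. -2 + 5 = 3 (in agreement)
6. push 3: top = 3 (agrees with the trace)
7. push -7: top = -7 (in agreement)
8. 3 + -7 = -4 (the recorded entry deviates here)
So the first discrepancy is step 8, where the right value is top = -4.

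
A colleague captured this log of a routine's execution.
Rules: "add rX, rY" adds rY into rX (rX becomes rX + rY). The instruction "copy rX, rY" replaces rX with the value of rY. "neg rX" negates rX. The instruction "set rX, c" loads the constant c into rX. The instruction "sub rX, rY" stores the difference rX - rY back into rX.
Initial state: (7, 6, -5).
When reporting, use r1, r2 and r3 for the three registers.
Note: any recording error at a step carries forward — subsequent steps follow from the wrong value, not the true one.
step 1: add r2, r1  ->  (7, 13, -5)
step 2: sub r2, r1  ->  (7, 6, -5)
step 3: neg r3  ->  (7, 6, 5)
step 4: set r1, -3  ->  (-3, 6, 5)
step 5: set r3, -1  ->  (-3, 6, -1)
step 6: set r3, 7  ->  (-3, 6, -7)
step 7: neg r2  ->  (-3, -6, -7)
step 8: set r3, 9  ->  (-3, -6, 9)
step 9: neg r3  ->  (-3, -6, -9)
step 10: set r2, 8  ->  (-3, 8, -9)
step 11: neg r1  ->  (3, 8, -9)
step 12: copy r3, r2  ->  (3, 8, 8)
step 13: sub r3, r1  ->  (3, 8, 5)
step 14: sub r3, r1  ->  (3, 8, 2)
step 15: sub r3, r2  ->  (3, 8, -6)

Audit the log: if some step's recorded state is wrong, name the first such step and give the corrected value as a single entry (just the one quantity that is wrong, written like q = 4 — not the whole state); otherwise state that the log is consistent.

step 6, r3 = 7

1. r2 = 6 + 7 = 13 (matches)
2. r2 = 13 - 7 = 6 (same as recorded)
3. r3 = -(-5) = 5 (matches)
4. r1 = -3 (same as recorded)
5. r3 = -1 (in agreement)
6. r3 = 7 (the recorded entry deviates here)
The audit stops at step 6: the recorded entry is wrong and should be r3 = 7.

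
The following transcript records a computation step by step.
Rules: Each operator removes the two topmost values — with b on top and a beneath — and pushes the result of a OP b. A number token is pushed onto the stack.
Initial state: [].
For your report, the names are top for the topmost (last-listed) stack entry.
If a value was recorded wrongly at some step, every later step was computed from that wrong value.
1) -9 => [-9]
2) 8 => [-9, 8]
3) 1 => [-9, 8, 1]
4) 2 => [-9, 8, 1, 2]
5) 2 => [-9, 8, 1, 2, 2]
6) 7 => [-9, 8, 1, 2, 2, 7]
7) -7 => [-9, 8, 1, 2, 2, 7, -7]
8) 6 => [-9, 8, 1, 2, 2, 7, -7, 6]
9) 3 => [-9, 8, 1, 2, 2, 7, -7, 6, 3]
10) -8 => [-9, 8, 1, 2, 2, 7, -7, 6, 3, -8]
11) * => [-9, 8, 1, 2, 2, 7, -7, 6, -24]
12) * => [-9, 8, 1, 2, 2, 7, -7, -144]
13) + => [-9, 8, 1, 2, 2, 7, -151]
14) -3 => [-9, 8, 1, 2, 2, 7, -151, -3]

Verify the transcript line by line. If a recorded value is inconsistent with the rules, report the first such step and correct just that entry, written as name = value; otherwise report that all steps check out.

step 1: push -9: top = -9 -> no discrepancy
step 2: push 8: top = 8 -> same as recorded
step 3: push 1: top = 1 -> checks out
step 4: push 2: top = 2 -> agrees with the transcript
step 5: push 2: top = 2 -> confirmed correct
step 6: push 7: top = 7 -> no discrepancy
step 7: push -7: top = -7 -> consistent with the transcript
step 8: push 6: top = 6 -> consistent with the transcript
step 9: push 3: top = 3 -> agrees with the transcript
step 10: push -8: top = -8 -> matches
step 11: 3 * -8 = -24 -> verified
step 12: 6 * -24 = -144 -> in agreement
step 13: -7 + -144 = -151 -> consistent with the transcript
step 14: push -3: top = -3 -> exactly as logged
The recomputation confirms every line.

no error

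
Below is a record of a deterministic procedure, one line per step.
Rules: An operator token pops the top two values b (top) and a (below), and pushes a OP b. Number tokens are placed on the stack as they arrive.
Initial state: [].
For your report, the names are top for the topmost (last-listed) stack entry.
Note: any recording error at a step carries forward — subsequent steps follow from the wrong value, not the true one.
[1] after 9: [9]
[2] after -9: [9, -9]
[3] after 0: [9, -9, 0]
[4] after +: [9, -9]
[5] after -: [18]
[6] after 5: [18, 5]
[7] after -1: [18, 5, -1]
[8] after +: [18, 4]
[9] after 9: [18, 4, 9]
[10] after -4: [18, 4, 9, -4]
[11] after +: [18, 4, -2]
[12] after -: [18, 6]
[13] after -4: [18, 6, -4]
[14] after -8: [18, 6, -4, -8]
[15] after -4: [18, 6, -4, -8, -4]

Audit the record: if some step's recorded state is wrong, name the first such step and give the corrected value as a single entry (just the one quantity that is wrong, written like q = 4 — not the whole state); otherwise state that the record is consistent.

step 1: push 9: top = 9 -> confirmed correct
step 2: push -9: top = -9 -> in agreement
step 3: push 0: top = 0 -> agrees with the record
step 4: -9 + 0 = -9 -> exactly as logged
step 5: 9 - -9 = 18 -> verified
step 6: push 5: top = 5 -> verified
step 7: push -1: top = -1 -> matches
step 8: 5 + -1 = 4 -> confirmed correct
step 9: push 9: top = 9 -> verified
step 10: push -4: top = -4 -> in agreement
step 11: 9 + -4 = 5 -> the record disagrees here
That makes step 11 the first incorrect line — top = 5 is what it should show.

step 11, top = 5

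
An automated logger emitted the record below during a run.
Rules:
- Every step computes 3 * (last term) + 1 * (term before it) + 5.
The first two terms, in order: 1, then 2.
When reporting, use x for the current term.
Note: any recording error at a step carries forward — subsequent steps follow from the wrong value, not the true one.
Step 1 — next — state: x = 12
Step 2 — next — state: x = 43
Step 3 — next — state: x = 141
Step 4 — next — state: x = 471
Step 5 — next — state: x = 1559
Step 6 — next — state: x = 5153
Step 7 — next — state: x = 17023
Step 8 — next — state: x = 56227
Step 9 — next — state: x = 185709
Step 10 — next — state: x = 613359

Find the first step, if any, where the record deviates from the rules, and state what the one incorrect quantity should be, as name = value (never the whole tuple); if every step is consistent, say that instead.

step 1: x = 3*(2) + (1)*(1) + (5) = 12 -> in agreement
step 2: x = 3*(12) + (1)*(2) + (5) = 43 -> agrees with the record
step 3: x = 3*(43) + (1)*(12) + (5) = 146 -> this is not what the record shows
First deviation found at step 3; the corrected entry is x = 146.

step 3, x = 146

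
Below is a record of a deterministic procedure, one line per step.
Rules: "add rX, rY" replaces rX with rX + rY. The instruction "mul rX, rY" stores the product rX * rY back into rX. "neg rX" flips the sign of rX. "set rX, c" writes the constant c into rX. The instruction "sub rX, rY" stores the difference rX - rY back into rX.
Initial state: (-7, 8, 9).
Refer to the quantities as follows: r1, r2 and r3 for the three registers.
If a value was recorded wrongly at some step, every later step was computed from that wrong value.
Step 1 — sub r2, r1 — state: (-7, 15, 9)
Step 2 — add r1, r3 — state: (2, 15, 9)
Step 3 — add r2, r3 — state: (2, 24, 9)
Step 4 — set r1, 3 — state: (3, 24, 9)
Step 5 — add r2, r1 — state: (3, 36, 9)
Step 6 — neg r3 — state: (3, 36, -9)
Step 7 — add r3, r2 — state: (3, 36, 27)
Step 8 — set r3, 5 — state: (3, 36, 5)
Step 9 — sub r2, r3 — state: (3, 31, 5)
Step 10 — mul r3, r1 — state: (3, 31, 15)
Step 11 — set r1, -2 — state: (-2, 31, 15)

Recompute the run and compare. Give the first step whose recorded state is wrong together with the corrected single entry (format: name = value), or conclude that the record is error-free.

1. r2 = 8 - -7 = 15 (agrees with the record)
2. r1 = -7 + 9 = 2 (in agreement)
3. r2 = 15 + 9 = 24 (checks out)
4. r1 = 3 (matches)
5. r2 = 24 + 3 = 27 (the record disagrees here)
First deviation found at step 5; the corrected entry is r2 = 27.

step 5, r2 = 27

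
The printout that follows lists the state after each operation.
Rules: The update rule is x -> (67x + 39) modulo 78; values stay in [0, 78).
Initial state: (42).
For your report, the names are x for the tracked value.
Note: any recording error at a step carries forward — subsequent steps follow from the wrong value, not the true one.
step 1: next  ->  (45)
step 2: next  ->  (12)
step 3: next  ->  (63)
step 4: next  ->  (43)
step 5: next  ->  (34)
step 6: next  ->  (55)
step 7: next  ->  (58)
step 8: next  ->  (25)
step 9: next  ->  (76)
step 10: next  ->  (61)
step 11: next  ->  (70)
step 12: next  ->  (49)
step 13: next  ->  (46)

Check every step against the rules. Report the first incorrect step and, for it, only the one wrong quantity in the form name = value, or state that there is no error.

step 4, x = 48

Recomputing the run from the initial state:
step 1: x = 45
step 2: x = 12
step 3: x = 63
step 4: x = 48
step 5: x = 57
step 6: x = 36
step 7: x = 33
step 8: x = 66
step 9: x = 15
step 10: x = 30
step 11: x = 21
step 12: x = 42
step 13: x = 45
The first disagreement with the printout is at step 4, where the value should be x = 48.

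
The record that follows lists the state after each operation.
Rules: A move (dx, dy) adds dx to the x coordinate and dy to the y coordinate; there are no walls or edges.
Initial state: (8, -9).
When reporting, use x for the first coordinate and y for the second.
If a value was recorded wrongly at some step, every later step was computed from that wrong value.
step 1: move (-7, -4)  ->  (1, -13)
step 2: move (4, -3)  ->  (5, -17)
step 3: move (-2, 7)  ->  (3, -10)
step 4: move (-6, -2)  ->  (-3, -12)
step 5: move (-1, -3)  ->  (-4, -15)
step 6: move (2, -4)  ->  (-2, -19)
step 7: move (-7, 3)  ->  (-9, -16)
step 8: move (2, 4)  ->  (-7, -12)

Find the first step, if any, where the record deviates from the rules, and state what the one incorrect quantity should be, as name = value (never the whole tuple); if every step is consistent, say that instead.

step 2, y = -16

step 1: x = 8 + (-7) = 1, y = -9 + (-4) = -13 -> confirmed correct
step 2: x = 1 + (4) = 5, y = -13 + (-3) = -16 -> first mismatch against the record
Conclusion: step 2 carries the first error; the entry should be y = -16.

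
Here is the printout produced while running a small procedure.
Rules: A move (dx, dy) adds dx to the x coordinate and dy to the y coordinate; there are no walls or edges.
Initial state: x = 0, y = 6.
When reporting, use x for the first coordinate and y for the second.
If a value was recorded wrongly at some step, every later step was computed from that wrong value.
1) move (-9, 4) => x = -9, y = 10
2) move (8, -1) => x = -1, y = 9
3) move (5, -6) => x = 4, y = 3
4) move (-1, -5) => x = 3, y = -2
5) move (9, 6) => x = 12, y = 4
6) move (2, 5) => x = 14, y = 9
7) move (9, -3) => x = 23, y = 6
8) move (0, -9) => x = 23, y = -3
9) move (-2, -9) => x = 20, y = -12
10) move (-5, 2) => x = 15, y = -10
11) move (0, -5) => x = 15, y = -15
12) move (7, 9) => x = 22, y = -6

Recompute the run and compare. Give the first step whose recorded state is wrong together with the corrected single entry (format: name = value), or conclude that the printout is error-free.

step 9, x = 21

1. x = 0 + (-9) = -9, y = 6 + (4) = 10 (agrees with the printout)
2. x = -9 + (8) = -1, y = 10 + (-1) = 9 (exactly as logged)
3. x = -1 + (5) = 4, y = 9 + (-6) = 3 (confirmed correct)
4. x = 4 + (-1) = 3, y = 3 + (-5) = -2 (confirmed correct)
5. x = 3 + (9) = 12, y = -2 + (6) = 4 (consistent with the printout)
6. x = 12 + (2) = 14, y = 4 + (5) = 9 (checks out)
7. x = 14 + (9) = 23, y = 9 + (-3) = 6 (confirmed correct)
8. x = 23 + (0) = 23, y = 6 + (-9) = -3 (verified)
9. x = 23 + (-2) = 21, y = -3 + (-9) = -12 (first mismatch against the printout)
Conclusion: step 9 carries the first error; the entry should be x = 21.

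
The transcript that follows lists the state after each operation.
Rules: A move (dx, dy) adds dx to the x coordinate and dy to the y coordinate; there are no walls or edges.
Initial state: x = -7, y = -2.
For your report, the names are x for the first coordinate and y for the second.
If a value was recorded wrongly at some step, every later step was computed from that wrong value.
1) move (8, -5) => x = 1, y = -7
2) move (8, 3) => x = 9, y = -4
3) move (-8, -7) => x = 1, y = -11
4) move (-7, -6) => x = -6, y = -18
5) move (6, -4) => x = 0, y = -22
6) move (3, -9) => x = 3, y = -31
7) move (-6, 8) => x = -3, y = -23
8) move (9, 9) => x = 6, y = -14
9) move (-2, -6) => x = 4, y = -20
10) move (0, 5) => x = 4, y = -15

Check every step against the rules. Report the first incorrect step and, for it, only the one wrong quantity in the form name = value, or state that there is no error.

Step 1: x = -7 + (8) = 1, y = -2 + (-5) = -7 — checks out.
Step 2: x = 1 + (8) = 9, y = -7 + (3) = -4 — matches.
Step 3: x = 9 + (-8) = 1, y = -4 + (-7) = -11 — consistent with the transcript.
Step 4: x = 1 + (-7) = -6, y = -11 + (-6) = -17 — a discrepancy with the transcript.
The earliest wrong entry is at step 4: it should read y = -17.

step 4, y = -17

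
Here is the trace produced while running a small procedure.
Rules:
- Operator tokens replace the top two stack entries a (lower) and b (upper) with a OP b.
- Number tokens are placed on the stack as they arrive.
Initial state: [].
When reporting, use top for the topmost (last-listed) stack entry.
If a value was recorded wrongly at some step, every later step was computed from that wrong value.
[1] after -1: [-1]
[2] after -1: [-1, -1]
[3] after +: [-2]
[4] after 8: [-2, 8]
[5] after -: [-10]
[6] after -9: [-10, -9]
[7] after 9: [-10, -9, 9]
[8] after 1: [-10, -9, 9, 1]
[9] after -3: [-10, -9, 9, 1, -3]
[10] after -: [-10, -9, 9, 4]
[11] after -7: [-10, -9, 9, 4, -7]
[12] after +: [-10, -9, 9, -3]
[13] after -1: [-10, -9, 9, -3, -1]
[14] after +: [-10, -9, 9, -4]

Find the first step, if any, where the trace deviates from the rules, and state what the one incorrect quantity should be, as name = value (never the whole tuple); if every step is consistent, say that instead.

no error

Recomputing the run from the initial state:
step 1: [-1]
step 2: [-1, -1]
step 3: [-2]
step 4: [-2, 8]
step 5: [-10]
step 6: [-10, -9]
step 7: [-10, -9, 9]
step 8: [-10, -9, 9, 1]
step 9: [-10, -9, 9, 1, -3]
step 10: [-10, -9, 9, 4]
step 11: [-10, -9, 9, 4, -7]
step 12: [-10, -9, 9, -3]
step 13: [-10, -9, 9, -3, -1]
step 14: [-10, -9, 9, -4]
This matches the trace at every step.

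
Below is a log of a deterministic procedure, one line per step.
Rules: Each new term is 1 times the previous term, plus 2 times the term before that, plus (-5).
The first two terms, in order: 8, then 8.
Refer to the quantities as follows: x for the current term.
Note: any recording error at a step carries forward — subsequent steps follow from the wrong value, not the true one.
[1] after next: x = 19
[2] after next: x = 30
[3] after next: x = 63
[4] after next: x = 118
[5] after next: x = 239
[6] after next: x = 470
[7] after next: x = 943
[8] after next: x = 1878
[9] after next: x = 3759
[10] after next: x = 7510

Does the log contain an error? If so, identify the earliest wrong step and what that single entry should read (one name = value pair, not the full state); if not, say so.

step 1: x = 1*(8) + (2)*(8) + (-5) = 19 -> consistent with the log
step 2: x = 1*(19) + (2)*(8) + (-5) = 30 -> confirmed correct
step 3: x = 1*(30) + (2)*(19) + (-5) = 63 -> no discrepancy
step 4: x = 1*(63) + (2)*(30) + (-5) = 118 -> no discrepancy
step 5: x = 1*(118) + (2)*(63) + (-5) = 239 -> verified
step 6: x = 1*(239) + (2)*(118) + (-5) = 470 -> checks out
step 7: x = 1*(470) + (2)*(239) + (-5) = 943 -> exactly as logged
step 8: x = 1*(943) + (2)*(470) + (-5) = 1878 -> exactly as logged
step 9: x = 1*(1878) + (2)*(943) + (-5) = 3759 -> agrees with the log
step 10: x = 1*(3759) + (2)*(1878) + (-5) = 7510 -> verified
Every step is consistent.

no error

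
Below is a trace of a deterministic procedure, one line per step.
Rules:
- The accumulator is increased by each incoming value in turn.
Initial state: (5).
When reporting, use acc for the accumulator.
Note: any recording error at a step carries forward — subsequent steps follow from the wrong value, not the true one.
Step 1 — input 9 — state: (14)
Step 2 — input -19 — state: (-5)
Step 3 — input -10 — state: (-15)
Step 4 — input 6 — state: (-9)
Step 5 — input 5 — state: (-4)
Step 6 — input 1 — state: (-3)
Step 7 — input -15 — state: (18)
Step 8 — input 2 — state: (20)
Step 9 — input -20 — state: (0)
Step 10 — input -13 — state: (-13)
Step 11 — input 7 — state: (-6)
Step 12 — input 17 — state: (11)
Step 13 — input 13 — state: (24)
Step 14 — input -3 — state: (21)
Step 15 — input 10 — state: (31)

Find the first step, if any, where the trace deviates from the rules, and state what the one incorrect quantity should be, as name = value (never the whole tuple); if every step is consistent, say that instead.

Step 1: acc = 5 + 9 = 14 — exactly as logged.
Step 2: acc = 14 + -19 = -5 — exactly as logged.
Step 3: acc = -5 + -10 = -15 — consistent with the trace.
Step 4: acc = -15 + 6 = -9 — confirmed correct.
Step 5: acc = -9 + 5 = -4 — no discrepancy.
Step 6: acc = -4 + 1 = -3 — confirmed correct.
Step 7: acc = -3 + -15 = -18 — the trace disagrees here.
First incorrect step: 7; the correct value is acc = -18.

step 7, acc = -18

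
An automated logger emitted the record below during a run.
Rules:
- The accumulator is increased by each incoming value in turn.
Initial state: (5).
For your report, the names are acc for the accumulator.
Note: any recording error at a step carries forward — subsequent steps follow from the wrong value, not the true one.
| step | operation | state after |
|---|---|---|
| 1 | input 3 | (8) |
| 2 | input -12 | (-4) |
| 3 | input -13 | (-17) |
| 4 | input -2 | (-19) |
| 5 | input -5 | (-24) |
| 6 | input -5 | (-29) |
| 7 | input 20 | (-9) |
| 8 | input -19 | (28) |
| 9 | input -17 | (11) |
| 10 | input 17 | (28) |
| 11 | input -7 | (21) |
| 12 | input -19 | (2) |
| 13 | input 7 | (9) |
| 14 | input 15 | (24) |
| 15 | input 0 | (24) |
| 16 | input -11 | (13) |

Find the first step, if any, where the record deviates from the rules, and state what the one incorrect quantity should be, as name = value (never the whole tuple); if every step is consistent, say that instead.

step 8, acc = -28

Recomputing the run from the initial state:
step 1: acc = 8
step 2: acc = -4
step 3: acc = -17
step 4: acc = -19
step 5: acc = -24
step 6: acc = -29
step 7: acc = -9
step 8: acc = -28
step 9: acc = -45
step 10: acc = -28
step 11: acc = -35
step 12: acc = -54
step 13: acc = -47
step 14: acc = -32
step 15: acc = -32
step 16: acc = -43
The first disagreement with the record is at step 8, where the value should be acc = -28.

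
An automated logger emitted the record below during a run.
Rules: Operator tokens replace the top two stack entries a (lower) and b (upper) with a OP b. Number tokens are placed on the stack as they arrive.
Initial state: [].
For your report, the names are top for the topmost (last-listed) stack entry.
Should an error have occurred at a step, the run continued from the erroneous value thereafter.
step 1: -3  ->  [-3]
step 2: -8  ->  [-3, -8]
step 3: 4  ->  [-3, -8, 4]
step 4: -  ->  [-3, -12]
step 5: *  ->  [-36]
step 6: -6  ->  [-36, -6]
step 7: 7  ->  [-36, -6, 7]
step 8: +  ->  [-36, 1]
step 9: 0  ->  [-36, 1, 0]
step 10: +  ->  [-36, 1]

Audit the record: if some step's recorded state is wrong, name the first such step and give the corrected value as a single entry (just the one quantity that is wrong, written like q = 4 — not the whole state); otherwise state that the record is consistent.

1. push -3: top = -3 (in agreement)
2. push -8: top = -8 (matches)
3. push 4: top = 4 (checks out)
4. -8 - 4 = -12 (verified)
5. -3 * -12 = 36 (a discrepancy with the record)
First deviation found at step 5; the corrected entry is top = 36.

step 5, top = 36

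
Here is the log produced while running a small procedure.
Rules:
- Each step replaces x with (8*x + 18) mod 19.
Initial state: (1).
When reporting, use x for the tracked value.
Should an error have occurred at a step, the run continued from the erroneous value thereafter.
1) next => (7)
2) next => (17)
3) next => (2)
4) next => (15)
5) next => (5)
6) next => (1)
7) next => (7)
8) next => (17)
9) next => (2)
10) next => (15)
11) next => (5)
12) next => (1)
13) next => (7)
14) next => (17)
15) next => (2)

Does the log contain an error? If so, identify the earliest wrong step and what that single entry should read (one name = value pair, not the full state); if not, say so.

no error

Recomputing the run from the initial state:
step 1: x = 7
step 2: x = 17
step 3: x = 2
step 4: x = 15
step 5: x = 5
step 6: x = 1
step 7: x = 7
step 8: x = 17
step 9: x = 2
step 10: x = 15
step 11: x = 5
step 12: x = 1
step 13: x = 7
step 14: x = 17
step 15: x = 2
This matches the log at every step.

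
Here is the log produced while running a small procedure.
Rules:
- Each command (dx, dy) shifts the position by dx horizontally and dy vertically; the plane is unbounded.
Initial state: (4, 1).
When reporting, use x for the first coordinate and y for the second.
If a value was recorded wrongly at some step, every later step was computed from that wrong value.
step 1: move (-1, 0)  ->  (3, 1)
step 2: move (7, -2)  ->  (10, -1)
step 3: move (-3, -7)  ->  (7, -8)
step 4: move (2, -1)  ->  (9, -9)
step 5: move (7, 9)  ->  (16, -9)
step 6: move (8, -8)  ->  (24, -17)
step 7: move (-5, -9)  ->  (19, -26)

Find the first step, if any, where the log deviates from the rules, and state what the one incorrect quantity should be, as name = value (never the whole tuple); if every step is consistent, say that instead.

step 5, y = 0

Step 1: x = 4 + (-1) = 3, y = 1 + (0) = 1 — exactly as logged.
Step 2: x = 3 + (7) = 10, y = 1 + (-2) = -1 — no discrepancy.
Step 3: x = 10 + (-3) = 7, y = -1 + (-7) = -8 — checks out.
Step 4: x = 7 + (2) = 9, y = -8 + (-1) = -9 — same as recorded.
Step 5: x = 9 + (7) = 16, y = -9 + (9) = 0 — a discrepancy with the log.
Conclusion: step 5 carries the first error; the entry should be y = 0.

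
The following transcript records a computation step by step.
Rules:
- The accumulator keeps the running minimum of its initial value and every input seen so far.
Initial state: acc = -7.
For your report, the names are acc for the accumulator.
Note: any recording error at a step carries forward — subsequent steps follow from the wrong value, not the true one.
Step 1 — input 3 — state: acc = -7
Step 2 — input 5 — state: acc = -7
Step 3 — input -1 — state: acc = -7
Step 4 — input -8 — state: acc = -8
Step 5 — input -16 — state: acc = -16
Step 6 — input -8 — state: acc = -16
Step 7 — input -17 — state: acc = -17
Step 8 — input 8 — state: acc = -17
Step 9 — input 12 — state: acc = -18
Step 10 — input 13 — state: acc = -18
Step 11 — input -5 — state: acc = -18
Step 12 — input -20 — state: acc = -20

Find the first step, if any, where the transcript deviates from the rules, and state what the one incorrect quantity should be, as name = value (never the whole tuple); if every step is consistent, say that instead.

Recomputing the run from the initial state:
step 1: acc = -7
step 2: acc = -7
step 3: acc = -7
step 4: acc = -8
step 5: acc = -16
step 6: acc = -16
step 7: acc = -17
step 8: acc = -17
step 9: acc = -17
step 10: acc = -17
step 11: acc = -17
step 12: acc = -20
The first disagreement with the transcript is at step 9, where the value should be acc = -17.

step 9, acc = -17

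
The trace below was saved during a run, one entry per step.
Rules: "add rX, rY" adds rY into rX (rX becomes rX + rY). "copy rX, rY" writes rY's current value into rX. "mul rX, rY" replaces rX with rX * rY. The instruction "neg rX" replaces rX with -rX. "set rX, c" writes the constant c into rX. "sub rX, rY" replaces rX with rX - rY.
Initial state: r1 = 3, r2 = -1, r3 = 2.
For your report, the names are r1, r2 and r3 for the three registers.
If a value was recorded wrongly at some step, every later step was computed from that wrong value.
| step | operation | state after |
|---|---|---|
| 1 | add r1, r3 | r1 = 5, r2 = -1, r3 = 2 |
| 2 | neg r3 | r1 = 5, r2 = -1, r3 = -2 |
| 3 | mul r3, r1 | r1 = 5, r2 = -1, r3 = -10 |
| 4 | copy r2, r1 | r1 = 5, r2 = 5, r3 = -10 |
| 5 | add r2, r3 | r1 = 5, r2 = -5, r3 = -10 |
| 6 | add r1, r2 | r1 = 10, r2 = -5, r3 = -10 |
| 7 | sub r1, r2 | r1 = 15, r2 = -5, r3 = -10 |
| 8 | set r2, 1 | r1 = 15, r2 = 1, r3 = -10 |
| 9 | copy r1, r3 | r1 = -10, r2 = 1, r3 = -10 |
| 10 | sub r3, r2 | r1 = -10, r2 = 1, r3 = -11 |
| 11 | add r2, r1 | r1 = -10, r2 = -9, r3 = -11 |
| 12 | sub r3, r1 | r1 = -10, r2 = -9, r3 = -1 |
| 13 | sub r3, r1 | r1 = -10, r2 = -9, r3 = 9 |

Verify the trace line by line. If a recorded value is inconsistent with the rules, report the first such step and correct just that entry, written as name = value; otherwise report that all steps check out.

step 6, r1 = 0

Step 1: r1 = 3 + 2 = 5 — no discrepancy.
Step 2: r3 = -(2) = -2 — agrees with the trace.
Step 3: r3 = -2 * 5 = -10 — checks out.
Step 4: r2 = 5 — same as recorded.
Step 5: r2 = 5 + -10 = -5 — in agreement.
Step 6: r1 = 5 + -5 = 0 — a discrepancy with the trace.
So the first discrepancy is step 6, where the right value is r1 = 0.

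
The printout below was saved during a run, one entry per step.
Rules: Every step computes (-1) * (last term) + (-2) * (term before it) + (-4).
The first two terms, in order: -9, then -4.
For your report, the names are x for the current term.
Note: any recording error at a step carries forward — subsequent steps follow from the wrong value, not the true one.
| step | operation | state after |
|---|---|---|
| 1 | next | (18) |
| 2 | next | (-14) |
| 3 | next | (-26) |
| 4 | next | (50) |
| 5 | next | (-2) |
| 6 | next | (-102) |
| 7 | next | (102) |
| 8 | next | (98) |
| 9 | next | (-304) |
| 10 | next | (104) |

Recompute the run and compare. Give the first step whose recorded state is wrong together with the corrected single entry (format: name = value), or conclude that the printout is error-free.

Step 1: x = -1*(-4) + (-2)*(-9) + (-4) = 18 — consistent with the printout.
Step 2: x = -1*(18) + (-2)*(-4) + (-4) = -14 — matches.
Step 3: x = -1*(-14) + (-2)*(18) + (-4) = -26 — exactly as logged.
Step 4: x = -1*(-26) + (-2)*(-14) + (-4) = 50 — exactly as logged.
Step 5: x = -1*(50) + (-2)*(-26) + (-4) = -2 — exactly as logged.
Step 6: x = -1*(-2) + (-2)*(50) + (-4) = -102 — checks out.
Step 7: x = -1*(-102) + (-2)*(-2) + (-4) = 102 — confirmed correct.
Step 8: x = -1*(102) + (-2)*(-102) + (-4) = 98 — same as recorded.
Step 9: x = -1*(98) + (-2)*(102) + (-4) = -306 — the printout has a different value.
The earliest wrong entry is at step 9: it should read x = -306.

step 9, x = -306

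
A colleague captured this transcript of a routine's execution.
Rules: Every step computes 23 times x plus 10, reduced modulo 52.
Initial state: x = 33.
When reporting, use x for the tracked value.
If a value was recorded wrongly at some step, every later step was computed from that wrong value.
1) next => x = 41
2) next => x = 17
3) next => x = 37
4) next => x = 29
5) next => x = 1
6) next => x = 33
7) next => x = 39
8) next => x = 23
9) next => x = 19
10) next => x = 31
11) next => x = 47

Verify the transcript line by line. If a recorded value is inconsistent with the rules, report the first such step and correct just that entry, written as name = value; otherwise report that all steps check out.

step 7, x = 41

Step 1: x = (23*33 + 10) mod 52 = 41 — same as recorded.
Step 2: x = (23*41 + 10) mod 52 = 17 — matches.
Step 3: x = (23*17 + 10) mod 52 = 37 — matches.
Step 4: x = (23*37 + 10) mod 52 = 29 — no discrepancy.
Step 5: x = (23*29 + 10) mod 52 = 1 — verified.
Step 6: x = (23*1 + 10) mod 52 = 33 — no discrepancy.
Step 7: x = (23*33 + 10) mod 52 = 41 — the entry is off here.
The earliest wrong entry is at step 7: it should read x = 41.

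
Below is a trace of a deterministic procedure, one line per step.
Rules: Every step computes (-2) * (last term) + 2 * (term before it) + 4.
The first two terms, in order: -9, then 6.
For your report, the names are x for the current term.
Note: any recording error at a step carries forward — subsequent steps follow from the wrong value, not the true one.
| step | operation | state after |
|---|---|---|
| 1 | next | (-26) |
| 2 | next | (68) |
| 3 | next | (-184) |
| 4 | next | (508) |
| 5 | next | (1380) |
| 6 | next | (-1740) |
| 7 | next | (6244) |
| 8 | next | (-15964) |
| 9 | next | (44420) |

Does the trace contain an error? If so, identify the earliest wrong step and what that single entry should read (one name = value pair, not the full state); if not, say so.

step 5, x = -1380

Recomputing the run from the initial state:
step 1: x = -26
step 2: x = 68
step 3: x = -184
step 4: x = 508
step 5: x = -1380
step 6: x = 3780
step 7: x = -10316
step 8: x = 28196
step 9: x = -77020
The first disagreement with the trace is at step 5, where the value should be x = -1380.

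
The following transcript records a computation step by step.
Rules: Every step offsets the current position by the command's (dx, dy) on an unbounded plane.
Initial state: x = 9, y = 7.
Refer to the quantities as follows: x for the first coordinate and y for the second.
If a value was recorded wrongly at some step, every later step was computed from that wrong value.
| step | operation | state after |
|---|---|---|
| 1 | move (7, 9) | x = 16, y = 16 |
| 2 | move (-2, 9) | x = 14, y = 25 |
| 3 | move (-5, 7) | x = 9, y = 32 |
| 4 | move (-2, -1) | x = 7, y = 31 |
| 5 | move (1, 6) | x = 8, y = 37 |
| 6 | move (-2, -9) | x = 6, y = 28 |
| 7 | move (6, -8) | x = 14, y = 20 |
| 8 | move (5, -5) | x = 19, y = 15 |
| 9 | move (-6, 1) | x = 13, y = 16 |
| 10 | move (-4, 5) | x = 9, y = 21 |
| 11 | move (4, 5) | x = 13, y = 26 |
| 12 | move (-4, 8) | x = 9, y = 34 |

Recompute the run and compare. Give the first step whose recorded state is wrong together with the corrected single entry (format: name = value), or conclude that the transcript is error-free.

step 7, x = 12

Step 1: x = 9 + (7) = 16, y = 7 + (9) = 16 — in agreement.
Step 2: x = 16 + (-2) = 14, y = 16 + (9) = 25 — exactly as logged.
Step 3: x = 14 + (-5) = 9, y = 25 + (7) = 32 — checks out.
Step 4: x = 9 + (-2) = 7, y = 32 + (-1) = 31 — in agreement.
Step 5: x = 7 + (1) = 8, y = 31 + (6) = 37 — matches.
Step 6: x = 8 + (-2) = 6, y = 37 + (-9) = 28 — checks out.
Step 7: x = 6 + (6) = 12, y = 28 + (-8) = 20 — a discrepancy with the transcript.
First deviation found at step 7; the corrected entry is x = 12.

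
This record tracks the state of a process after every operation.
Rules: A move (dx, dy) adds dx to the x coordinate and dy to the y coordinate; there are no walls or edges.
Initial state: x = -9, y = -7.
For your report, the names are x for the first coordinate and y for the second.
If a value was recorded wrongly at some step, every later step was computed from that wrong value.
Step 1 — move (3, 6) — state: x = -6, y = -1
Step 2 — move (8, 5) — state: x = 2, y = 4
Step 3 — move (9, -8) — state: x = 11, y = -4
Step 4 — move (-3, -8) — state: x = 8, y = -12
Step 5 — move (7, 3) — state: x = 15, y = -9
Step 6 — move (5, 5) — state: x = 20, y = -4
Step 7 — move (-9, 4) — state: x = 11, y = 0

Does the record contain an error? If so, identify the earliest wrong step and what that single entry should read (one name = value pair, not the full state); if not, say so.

no error

1. x = -9 + (3) = -6, y = -7 + (6) = -1 (exactly as logged)
2. x = -6 + (8) = 2, y = -1 + (5) = 4 (in agreement)
3. x = 2 + (9) = 11, y = 4 + (-8) = -4 (verified)
4. x = 11 + (-3) = 8, y = -4 + (-8) = -12 (exactly as logged)
5. x = 8 + (7) = 15, y = -12 + (3) = -9 (verified)
6. x = 15 + (5) = 20, y = -9 + (5) = -4 (verified)
7. x = 20 + (-9) = 11, y = -4 + (4) = 0 (agrees with the record)
The recomputation confirms every line.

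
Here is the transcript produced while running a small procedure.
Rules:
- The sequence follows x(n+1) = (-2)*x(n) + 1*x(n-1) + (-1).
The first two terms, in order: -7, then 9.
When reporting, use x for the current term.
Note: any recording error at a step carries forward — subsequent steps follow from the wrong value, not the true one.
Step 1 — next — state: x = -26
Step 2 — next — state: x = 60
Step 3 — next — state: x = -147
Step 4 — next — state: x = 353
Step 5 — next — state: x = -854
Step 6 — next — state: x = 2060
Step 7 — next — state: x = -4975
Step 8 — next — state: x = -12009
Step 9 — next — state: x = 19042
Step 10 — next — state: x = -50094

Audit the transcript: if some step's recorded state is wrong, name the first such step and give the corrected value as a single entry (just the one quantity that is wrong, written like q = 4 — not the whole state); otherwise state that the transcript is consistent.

step 8, x = 12009

Step 1: x = -2*(9) + (1)*(-7) + (-1) = -26 — same as recorded.
Step 2: x = -2*(-26) + (1)*(9) + (-1) = 60 — in agreement.
Step 3: x = -2*(60) + (1)*(-26) + (-1) = -147 — agrees with the transcript.
Step 4: x = -2*(-147) + (1)*(60) + (-1) = 353 — in agreement.
Step 5: x = -2*(353) + (1)*(-147) + (-1) = -854 — consistent with the transcript.
Step 6: x = -2*(-854) + (1)*(353) + (-1) = 2060 — agrees with the transcript.
Step 7: x = -2*(2060) + (1)*(-854) + (-1) = -4975 — matches.
Step 8: x = -2*(-4975) + (1)*(2060) + (-1) = 12009 — the transcript has a different value.
The earliest wrong entry is at step 8: it should read x = 12009.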